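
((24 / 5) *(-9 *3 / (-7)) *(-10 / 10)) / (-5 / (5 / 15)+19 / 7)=324 / 215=1.51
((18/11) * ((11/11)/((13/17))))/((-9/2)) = -68/143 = -0.48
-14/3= -4.67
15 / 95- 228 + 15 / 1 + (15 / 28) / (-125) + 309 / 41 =-111955437 / 545300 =-205.31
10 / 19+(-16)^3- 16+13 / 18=-4110.75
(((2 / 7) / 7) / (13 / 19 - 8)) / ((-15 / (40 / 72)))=38 / 183897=0.00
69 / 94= 0.73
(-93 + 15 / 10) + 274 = 365 / 2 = 182.50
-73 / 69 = -1.06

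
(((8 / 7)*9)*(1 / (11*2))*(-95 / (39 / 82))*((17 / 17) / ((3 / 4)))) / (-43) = 124640 / 43043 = 2.90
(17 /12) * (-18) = -25.50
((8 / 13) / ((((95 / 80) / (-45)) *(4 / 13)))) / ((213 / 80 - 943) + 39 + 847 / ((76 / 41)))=115200 / 675493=0.17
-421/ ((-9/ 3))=421/ 3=140.33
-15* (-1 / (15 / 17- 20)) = -51 / 65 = -0.78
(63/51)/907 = 21/15419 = 0.00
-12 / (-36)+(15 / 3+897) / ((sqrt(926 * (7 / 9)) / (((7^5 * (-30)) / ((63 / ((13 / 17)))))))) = 1 / 3- 20110090 * sqrt(6482) / 7871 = -205701.71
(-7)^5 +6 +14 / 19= -319205 / 19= -16800.26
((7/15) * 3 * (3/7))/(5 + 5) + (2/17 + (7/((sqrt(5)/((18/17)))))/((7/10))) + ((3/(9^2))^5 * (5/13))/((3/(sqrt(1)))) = 84500717573/475666267050 + 36 * sqrt(5)/17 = 4.91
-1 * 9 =-9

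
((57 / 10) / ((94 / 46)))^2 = 1718721 / 220900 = 7.78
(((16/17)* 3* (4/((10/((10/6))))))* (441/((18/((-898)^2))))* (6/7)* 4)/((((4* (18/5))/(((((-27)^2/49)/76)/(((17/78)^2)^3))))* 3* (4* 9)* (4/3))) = 6129062734706159040/54575043509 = 112305228.56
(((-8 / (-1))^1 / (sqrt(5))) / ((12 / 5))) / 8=sqrt(5) / 12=0.19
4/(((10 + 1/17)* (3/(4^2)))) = 1088/513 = 2.12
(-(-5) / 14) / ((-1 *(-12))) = 5 / 168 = 0.03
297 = 297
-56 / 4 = -14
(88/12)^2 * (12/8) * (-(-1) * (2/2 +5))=484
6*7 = 42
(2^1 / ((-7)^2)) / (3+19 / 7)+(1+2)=421 / 140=3.01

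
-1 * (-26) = 26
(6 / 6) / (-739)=-1 / 739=-0.00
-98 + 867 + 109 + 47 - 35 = 890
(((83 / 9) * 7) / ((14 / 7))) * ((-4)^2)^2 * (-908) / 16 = -468931.56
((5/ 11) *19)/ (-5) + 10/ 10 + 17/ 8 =123/ 88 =1.40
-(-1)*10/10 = 1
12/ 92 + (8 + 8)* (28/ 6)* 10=51529/ 69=746.80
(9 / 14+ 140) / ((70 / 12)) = 5907 / 245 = 24.11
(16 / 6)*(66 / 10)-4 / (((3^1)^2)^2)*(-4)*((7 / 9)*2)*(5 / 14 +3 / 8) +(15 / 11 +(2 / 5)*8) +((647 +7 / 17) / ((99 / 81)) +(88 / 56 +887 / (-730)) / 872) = 335363692862791 / 607444382160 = 552.09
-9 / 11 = -0.82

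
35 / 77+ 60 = 665 / 11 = 60.45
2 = 2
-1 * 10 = -10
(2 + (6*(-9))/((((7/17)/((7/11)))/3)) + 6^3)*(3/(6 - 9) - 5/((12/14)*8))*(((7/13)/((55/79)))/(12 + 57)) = 0.63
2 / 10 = 1 / 5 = 0.20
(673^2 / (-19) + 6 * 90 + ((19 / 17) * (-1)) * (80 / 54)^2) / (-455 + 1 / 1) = 5486574517 / 106902018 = 51.32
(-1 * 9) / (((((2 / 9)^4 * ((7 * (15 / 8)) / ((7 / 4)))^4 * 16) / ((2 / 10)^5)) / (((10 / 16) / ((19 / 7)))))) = -5103 / 950000000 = -0.00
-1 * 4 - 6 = -10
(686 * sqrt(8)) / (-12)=-343 * sqrt(2) / 3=-161.69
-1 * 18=-18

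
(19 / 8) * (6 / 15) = 19 / 20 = 0.95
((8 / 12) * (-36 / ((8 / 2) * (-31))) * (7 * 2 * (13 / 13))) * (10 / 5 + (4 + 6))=1008 / 31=32.52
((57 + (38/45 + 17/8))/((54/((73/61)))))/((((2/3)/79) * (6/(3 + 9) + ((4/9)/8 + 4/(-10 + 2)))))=2834.79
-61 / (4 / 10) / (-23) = 305 / 46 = 6.63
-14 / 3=-4.67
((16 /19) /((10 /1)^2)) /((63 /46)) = 184 /29925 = 0.01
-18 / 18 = -1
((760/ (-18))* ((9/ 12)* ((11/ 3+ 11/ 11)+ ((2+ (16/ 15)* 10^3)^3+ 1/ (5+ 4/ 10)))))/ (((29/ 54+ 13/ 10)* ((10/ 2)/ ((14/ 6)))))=-21913522854755/ 2232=-9817886583.67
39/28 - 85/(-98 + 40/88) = 68027/30044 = 2.26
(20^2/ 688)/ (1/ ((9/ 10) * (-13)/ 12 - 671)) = -390.68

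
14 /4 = 3.50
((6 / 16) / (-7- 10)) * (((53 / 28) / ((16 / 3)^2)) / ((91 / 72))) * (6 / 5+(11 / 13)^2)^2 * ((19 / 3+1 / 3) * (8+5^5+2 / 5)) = -176295176258391 / 1979437241600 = -89.06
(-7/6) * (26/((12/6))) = -91/6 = -15.17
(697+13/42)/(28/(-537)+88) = 5242373/661192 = 7.93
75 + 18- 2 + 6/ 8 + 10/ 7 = 2609/ 28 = 93.18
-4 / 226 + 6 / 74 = 265 / 4181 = 0.06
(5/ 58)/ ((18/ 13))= 65/ 1044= 0.06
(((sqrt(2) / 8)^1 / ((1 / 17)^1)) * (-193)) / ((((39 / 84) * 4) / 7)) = -160769 * sqrt(2) / 104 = -2186.17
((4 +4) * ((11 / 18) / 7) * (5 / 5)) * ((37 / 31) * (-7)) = -1628 / 279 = -5.84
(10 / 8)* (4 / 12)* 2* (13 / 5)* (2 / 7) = 13 / 21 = 0.62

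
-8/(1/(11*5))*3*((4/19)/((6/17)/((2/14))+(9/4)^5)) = -30638080/6629993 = -4.62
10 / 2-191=-186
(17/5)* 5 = 17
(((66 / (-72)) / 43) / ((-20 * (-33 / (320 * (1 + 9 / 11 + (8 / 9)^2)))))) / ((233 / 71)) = -0.01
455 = 455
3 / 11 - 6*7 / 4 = -10.23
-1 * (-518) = 518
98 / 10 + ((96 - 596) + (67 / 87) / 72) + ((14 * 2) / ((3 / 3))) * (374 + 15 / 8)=314274611 / 31320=10034.31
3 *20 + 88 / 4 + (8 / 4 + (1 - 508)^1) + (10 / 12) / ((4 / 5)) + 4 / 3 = -3365 / 8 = -420.62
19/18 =1.06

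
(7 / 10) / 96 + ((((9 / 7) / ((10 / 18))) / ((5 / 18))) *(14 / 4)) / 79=142733 / 379200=0.38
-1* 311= -311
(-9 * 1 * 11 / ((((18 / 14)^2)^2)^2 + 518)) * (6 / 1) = -3424291794 / 3029213639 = -1.13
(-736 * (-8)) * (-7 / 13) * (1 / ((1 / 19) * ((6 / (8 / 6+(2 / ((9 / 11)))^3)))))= -4549834240 / 28431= -160030.75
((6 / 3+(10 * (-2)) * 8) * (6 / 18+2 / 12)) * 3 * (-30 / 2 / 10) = 711 / 2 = 355.50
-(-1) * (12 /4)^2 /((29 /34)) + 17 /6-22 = -1499 /174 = -8.61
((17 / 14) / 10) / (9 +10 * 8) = 17 / 12460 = 0.00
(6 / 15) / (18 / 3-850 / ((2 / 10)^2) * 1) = -1 / 53110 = -0.00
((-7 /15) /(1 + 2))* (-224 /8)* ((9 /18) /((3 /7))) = 686 /135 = 5.08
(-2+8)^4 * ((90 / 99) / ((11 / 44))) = 51840 / 11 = 4712.73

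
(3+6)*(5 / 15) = 3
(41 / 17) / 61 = 41 / 1037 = 0.04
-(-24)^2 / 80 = -36 / 5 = -7.20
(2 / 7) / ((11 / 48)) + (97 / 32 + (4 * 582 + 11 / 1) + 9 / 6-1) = 5775069 / 2464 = 2343.78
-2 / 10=-1 / 5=-0.20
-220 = -220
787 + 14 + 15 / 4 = 3219 / 4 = 804.75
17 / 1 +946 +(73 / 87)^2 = 7294276 / 7569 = 963.70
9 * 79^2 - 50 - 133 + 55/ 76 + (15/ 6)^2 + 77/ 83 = 176604765/ 3154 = 55993.90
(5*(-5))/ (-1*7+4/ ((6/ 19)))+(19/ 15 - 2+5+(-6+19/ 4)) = -1423/ 1020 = -1.40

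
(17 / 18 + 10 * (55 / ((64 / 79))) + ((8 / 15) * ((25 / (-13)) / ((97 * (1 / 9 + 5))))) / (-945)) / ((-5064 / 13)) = -4416766985 / 2530703616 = -1.75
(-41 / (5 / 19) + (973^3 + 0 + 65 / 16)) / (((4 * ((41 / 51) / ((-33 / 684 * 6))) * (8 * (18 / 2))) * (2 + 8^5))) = -13780660792327 / 392107468800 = -35.15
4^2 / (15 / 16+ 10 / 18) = 2304 / 215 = 10.72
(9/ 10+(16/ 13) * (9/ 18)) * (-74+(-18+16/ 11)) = -98106/ 715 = -137.21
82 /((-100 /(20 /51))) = -82 /255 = -0.32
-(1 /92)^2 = -1 /8464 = -0.00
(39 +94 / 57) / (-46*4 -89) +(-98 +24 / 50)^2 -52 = 13140710837 / 1389375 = 9458.00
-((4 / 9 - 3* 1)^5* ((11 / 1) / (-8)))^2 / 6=-5012607856851529 / 1338925209984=-3743.75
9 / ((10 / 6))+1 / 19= 518 / 95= 5.45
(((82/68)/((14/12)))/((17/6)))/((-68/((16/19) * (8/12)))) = -1968/653429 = -0.00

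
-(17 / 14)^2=-289 / 196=-1.47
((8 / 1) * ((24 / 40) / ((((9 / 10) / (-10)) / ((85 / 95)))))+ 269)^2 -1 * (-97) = 159402922 / 3249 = 49062.15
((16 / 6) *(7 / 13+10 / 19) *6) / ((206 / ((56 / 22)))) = 58912 / 279851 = 0.21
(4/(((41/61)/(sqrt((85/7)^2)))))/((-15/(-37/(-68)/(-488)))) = 37/6888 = 0.01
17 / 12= 1.42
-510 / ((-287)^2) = -510 / 82369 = -0.01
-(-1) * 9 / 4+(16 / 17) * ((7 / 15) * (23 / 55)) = 136529 / 56100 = 2.43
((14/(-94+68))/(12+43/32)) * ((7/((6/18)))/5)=-672/3965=-0.17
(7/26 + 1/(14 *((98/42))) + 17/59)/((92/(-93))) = -1027557/1728818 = -0.59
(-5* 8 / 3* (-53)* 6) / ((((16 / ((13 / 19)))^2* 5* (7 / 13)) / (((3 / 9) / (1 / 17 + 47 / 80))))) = 9897485 / 6663699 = 1.49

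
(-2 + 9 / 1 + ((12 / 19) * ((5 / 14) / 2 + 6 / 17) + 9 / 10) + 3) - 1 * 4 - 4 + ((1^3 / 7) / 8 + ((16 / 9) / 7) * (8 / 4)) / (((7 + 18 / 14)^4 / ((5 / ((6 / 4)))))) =44711928506531 / 13816762626240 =3.24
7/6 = 1.17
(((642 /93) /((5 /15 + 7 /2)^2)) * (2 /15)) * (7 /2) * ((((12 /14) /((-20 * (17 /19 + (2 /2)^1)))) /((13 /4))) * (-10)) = 16264 /1065935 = 0.02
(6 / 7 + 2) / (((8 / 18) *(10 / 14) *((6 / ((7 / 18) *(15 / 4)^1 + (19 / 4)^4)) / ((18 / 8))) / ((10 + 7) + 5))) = 38816217 / 1024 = 37906.46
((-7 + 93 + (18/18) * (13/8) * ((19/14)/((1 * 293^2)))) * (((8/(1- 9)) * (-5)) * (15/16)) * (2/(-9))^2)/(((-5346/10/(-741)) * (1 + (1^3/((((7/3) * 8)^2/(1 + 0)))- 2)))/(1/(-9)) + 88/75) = 99285161259375/38142306437059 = 2.60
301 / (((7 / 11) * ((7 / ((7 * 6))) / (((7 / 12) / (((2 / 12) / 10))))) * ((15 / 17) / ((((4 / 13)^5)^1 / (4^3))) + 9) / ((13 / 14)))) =8362640 / 1857281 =4.50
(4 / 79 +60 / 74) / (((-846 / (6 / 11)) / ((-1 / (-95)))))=-2518 / 430689435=-0.00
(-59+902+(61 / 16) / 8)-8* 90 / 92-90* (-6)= 4049915 / 2944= 1375.65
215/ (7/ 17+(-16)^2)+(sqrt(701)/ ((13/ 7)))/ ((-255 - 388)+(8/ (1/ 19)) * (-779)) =3655/ 4359 - 7 * sqrt(701)/ 1547663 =0.84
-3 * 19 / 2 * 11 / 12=-209 / 8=-26.12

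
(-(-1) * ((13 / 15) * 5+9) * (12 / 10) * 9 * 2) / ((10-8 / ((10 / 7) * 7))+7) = 160 / 9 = 17.78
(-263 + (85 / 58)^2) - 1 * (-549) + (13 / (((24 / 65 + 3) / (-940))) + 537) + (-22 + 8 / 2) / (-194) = -200213558285 / 71461452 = -2801.70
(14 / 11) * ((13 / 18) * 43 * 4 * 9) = 15652 / 11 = 1422.91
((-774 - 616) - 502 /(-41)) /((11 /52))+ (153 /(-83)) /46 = -11214970571 /1721918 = -6513.07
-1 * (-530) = 530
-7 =-7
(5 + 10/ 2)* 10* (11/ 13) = 1100/ 13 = 84.62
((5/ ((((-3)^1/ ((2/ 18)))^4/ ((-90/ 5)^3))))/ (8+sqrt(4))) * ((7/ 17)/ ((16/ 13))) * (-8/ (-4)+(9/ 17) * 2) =-1183/ 210681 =-0.01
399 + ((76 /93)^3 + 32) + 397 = 666446572 /804357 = 828.55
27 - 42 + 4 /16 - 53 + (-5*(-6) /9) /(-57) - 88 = -155.81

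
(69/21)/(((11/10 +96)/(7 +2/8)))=3335/13594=0.25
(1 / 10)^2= 1 / 100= 0.01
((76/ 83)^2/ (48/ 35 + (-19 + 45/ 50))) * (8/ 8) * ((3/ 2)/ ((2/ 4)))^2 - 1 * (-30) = 238371690/ 8067019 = 29.55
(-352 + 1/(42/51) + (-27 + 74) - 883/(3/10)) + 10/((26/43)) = -1763897/546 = -3230.58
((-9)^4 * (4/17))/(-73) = -26244/1241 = -21.15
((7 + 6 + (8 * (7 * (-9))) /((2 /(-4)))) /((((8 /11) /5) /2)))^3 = 2766848123810.55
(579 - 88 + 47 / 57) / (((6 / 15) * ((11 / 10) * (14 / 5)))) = 1752125 / 4389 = 399.21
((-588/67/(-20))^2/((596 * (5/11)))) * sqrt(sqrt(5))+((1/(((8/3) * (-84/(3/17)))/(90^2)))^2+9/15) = 237699 * 5^(1/4)/334430500+187247037/4531520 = 41.32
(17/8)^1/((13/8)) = 1.31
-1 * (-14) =14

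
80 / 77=1.04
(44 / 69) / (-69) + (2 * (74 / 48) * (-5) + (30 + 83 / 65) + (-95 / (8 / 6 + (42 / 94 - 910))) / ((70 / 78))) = 17718154414841 / 1109633796180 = 15.97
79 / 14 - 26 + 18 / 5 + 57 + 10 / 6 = 8801 / 210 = 41.91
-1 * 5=-5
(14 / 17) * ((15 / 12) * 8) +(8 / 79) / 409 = 4523676 / 549287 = 8.24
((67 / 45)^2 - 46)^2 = 7860772921 / 4100625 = 1916.97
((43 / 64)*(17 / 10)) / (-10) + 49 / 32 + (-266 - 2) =-1706131 / 6400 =-266.58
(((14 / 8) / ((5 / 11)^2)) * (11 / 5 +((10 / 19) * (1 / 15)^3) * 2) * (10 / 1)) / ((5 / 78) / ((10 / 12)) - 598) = -310719409 / 996887250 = -0.31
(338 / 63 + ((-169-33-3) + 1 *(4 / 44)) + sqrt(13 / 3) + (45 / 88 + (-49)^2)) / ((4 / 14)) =7 *sqrt(39) / 6 + 12207707 / 1584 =7714.17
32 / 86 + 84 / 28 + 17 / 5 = 1456 / 215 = 6.77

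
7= 7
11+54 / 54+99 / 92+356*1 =33955 / 92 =369.08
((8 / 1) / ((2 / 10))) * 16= 640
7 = 7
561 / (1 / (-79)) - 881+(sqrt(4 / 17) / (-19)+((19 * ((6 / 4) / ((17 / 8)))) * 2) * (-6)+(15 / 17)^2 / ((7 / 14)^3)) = -13107512 / 289 - 2 * sqrt(17) / 323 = -45354.74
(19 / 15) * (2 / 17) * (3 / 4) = 19 / 170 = 0.11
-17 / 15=-1.13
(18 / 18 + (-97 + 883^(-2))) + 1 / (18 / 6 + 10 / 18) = -2388187375 / 24950048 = -95.72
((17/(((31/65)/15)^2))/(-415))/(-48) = 1077375/1276208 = 0.84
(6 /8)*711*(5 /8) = 10665 /32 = 333.28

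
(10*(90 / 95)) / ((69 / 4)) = 0.55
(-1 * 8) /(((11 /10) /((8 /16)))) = -40 /11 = -3.64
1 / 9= 0.11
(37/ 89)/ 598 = 37/ 53222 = 0.00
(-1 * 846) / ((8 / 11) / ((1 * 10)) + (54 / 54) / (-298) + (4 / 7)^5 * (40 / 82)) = -9554838996780 / 1119159119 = -8537.52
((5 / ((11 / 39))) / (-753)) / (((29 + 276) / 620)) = -8060 / 168421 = -0.05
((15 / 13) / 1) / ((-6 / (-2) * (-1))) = -5 / 13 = -0.38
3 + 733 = 736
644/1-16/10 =3212/5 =642.40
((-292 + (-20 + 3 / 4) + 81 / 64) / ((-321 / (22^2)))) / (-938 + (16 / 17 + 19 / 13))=-16076203 / 32180464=-0.50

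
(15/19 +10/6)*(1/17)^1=140/969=0.14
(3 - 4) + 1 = 0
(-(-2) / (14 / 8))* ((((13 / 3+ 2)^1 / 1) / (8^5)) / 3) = 19 / 258048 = 0.00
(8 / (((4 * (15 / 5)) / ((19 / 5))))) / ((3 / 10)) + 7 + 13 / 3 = 178 / 9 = 19.78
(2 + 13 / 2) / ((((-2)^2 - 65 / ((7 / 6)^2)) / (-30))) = 12495 / 2144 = 5.83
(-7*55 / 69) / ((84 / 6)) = -55 / 138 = -0.40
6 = 6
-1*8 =-8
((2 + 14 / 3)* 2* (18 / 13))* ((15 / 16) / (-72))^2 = 125 / 39936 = 0.00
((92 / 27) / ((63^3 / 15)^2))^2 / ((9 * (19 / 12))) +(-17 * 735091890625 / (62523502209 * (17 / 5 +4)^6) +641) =3298158386441482843170869110741562032 / 5145342666584072785478927308306377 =641.00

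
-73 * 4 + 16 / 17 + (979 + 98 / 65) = 761841 / 1105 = 689.45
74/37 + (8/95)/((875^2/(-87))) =145468054/72734375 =2.00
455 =455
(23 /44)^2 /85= 529 /164560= 0.00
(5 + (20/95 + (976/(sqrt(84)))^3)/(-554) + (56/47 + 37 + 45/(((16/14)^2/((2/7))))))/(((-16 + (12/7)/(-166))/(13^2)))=-41219760561343/73630464704 + 407534398336 * sqrt(21)/81164601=22449.68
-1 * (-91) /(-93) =-91 /93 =-0.98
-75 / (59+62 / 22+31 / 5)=-1375 / 1247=-1.10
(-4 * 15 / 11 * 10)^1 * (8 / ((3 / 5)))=-727.27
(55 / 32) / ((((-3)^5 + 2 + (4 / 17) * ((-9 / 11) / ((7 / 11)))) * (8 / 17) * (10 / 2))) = -22253 / 7351040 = -0.00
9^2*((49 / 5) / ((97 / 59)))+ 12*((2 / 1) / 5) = 236499 / 485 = 487.63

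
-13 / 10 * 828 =-5382 / 5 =-1076.40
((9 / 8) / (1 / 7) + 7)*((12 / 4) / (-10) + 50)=739.29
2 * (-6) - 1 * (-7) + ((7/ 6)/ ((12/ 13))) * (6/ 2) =-29/ 24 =-1.21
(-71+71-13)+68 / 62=-369 / 31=-11.90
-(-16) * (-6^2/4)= -144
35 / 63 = 5 / 9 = 0.56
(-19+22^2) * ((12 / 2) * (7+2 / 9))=20150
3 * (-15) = -45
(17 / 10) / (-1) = -17 / 10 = -1.70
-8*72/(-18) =32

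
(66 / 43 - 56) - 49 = -4449 / 43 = -103.47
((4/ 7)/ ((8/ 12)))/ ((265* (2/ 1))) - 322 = -597307/ 1855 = -322.00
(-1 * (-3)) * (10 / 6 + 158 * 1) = 479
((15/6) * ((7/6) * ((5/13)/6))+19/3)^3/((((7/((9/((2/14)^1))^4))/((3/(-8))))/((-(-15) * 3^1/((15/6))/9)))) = -2105173982826747/4499456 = -467873001.28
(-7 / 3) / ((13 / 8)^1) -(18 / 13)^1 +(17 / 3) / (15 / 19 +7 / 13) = 6169 / 4264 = 1.45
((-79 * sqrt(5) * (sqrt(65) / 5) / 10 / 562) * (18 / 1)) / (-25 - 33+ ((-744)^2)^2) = -711 * sqrt(13) / 860989910098780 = -0.00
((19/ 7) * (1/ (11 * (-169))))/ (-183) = 19/ 2381379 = 0.00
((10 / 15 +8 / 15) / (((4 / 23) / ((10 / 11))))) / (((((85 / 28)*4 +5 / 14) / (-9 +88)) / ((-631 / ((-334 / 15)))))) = 10318743 / 9185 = 1123.43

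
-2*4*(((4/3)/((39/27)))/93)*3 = -96/403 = -0.24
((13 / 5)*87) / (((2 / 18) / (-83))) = -844857 / 5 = -168971.40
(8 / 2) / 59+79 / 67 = 1.25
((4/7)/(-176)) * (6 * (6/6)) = -3/154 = -0.02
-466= -466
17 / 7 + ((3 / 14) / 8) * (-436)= -37 / 4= -9.25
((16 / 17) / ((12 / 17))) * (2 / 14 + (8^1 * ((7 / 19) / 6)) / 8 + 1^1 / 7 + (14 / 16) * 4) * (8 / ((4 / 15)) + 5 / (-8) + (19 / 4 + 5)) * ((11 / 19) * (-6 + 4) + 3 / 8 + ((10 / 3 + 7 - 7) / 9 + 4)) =7073738965 / 9824976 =719.98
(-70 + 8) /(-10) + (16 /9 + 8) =719 /45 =15.98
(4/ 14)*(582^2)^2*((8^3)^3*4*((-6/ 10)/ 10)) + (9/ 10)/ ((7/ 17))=-369583916367659138307/ 350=-1055954046764740395.16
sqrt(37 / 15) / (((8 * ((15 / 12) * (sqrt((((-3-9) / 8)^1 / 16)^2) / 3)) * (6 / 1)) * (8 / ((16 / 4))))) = 4 * sqrt(555) / 225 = 0.42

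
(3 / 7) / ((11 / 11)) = 3 / 7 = 0.43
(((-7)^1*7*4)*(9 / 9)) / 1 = -196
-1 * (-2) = 2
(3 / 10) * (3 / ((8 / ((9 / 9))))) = 9 / 80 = 0.11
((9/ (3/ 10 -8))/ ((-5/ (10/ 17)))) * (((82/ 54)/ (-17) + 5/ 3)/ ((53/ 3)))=14480/ 1179409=0.01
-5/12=-0.42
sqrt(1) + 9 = 10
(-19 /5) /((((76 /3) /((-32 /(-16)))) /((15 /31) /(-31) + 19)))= -27366 /4805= -5.70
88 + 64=152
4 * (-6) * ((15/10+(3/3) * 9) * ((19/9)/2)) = -266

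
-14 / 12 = -7 / 6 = -1.17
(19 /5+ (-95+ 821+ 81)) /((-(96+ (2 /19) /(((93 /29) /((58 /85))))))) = -60889053 /7211042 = -8.44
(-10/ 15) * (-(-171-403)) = -1148/ 3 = -382.67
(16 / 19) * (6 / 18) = 16 / 57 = 0.28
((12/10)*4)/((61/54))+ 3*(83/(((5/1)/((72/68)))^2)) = 15.42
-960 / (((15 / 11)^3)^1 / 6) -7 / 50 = -340757 / 150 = -2271.71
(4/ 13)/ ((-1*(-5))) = 4/ 65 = 0.06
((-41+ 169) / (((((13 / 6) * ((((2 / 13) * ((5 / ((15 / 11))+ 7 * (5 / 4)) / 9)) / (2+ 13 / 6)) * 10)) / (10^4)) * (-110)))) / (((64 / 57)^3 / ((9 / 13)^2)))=-253135681875 / 70909696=-3569.83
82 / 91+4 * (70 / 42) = 2066 / 273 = 7.57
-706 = -706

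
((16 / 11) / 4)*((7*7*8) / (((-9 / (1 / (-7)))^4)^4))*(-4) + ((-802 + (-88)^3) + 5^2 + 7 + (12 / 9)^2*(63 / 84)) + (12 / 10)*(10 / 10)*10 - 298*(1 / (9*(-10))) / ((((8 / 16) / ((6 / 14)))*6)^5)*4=-47156912665794430748089591697983522 / 69121857559388144291592075495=-682228.67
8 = 8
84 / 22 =3.82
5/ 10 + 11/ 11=3/ 2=1.50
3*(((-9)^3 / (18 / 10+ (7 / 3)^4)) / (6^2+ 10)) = -885735 / 585764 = -1.51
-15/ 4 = -3.75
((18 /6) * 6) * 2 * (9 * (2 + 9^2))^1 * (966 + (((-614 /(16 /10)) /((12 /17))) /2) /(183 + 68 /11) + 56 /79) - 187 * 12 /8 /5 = 170699027699469 /6575960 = 25958039.24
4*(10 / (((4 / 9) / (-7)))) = -630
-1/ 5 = -0.20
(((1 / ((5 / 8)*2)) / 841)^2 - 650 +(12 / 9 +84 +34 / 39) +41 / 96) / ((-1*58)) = 4143977054369 / 426631899200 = 9.71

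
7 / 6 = 1.17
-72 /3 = -24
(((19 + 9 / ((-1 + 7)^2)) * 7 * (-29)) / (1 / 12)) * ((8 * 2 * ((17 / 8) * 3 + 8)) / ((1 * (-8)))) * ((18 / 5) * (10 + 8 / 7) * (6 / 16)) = 162243081 / 8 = 20280385.12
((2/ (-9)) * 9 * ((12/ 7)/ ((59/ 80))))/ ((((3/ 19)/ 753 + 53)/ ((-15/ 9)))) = 7630400/ 52194527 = 0.15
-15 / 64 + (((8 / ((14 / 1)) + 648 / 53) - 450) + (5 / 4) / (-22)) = -114266263 / 261184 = -437.49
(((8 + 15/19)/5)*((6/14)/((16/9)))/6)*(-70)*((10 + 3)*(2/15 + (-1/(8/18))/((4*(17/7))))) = 2611713/413440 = 6.32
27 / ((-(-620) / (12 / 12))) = 27 / 620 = 0.04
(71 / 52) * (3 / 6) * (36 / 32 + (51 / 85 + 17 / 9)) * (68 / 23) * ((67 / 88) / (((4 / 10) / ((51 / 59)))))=1788579673 / 149031168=12.00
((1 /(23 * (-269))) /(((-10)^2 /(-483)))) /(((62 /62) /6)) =63 /13450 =0.00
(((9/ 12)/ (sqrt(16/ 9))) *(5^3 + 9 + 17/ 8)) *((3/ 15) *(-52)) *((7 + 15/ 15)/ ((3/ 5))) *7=-297297/ 4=-74324.25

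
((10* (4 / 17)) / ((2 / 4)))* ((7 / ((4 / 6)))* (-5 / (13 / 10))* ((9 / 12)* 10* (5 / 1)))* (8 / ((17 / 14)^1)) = -176400000 / 3757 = -46952.36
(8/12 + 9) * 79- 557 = 620/3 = 206.67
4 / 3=1.33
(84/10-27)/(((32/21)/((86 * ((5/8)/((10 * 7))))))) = -11997/1280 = -9.37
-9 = -9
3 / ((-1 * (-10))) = 3 / 10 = 0.30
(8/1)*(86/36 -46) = -3140/9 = -348.89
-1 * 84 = -84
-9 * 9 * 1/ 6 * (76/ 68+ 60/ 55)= -11151/ 374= -29.82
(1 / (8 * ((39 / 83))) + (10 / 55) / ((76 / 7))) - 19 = -1220513 / 65208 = -18.72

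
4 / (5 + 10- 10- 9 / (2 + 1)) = 2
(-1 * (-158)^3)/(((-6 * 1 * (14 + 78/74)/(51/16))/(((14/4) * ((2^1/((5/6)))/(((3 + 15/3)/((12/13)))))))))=-19537656453/144820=-134909.93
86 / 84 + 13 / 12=59 / 28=2.11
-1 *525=-525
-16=-16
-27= -27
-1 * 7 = -7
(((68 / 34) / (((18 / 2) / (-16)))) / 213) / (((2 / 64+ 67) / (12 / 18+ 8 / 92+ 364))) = -180224 / 1984095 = -0.09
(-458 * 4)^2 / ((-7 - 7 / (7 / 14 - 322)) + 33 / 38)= -82005977216 / 149287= -549317.60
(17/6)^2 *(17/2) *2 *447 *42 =5124259/2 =2562129.50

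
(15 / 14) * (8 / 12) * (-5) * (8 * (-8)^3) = 102400 / 7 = 14628.57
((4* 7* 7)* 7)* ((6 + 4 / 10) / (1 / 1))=43904 / 5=8780.80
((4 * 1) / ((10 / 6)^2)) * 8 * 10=115.20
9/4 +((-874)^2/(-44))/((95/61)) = -2451949/220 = -11145.22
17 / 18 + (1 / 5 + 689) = 690.14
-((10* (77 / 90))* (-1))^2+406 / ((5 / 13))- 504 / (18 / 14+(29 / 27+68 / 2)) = 336950572 / 347895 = 968.54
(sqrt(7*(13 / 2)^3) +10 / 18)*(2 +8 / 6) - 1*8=-166 / 27 +65*sqrt(182) / 6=140.00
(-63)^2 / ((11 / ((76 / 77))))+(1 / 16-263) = 180425 / 1936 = 93.19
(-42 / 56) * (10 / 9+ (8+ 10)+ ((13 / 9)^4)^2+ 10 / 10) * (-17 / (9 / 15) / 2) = 71461544675 / 172186884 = 415.02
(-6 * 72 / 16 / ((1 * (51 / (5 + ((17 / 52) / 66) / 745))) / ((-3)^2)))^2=119144992936951881 / 209924166337600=567.56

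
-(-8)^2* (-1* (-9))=-576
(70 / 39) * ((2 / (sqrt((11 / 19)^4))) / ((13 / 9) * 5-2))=151620 / 73931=2.05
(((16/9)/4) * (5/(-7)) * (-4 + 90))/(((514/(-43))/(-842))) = -31137160/16191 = -1923.12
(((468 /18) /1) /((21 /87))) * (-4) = -430.86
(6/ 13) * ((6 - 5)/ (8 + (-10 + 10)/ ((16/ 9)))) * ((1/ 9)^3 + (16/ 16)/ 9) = 41/ 6318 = 0.01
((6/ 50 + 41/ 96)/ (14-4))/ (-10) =-1313/ 240000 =-0.01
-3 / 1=-3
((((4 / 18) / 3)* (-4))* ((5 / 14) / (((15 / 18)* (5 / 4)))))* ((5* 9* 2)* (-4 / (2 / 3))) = 384 / 7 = 54.86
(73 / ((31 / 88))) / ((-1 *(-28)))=1606 / 217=7.40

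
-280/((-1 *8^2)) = 4.38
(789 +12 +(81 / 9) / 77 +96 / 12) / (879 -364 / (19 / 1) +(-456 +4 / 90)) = 53268210 / 26589871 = 2.00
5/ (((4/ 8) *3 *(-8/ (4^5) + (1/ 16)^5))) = -10485760/ 24573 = -426.72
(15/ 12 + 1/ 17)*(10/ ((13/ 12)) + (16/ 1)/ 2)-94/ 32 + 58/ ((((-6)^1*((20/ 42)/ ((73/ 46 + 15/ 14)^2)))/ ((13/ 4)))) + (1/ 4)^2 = -446.57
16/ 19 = 0.84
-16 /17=-0.94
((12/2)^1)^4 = 1296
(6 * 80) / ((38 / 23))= 5520 / 19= 290.53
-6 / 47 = -0.13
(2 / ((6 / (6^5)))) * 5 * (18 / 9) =25920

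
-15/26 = -0.58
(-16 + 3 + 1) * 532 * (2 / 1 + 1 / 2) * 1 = -15960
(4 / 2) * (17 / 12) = 2.83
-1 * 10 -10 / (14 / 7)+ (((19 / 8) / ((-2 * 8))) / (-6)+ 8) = -5357 / 768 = -6.98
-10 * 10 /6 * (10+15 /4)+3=-1357 /6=-226.17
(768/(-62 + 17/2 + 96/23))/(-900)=2944/170175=0.02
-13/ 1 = -13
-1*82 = -82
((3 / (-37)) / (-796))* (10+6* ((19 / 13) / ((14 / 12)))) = 0.00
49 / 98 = 1 / 2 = 0.50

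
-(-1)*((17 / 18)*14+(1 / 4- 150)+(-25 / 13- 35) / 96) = -64075 / 468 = -136.91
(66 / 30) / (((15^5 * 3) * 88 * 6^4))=1 / 118098000000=0.00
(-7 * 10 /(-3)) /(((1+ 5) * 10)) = 7 /18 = 0.39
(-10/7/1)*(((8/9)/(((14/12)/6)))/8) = -40/49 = -0.82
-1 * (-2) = 2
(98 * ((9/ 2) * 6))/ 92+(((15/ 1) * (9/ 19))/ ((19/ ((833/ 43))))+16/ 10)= 134261759/ 3570290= 37.61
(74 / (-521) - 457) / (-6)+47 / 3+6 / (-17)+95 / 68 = 3291301 / 35428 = 92.90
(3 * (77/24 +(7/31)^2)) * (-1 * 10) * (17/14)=-912815/7688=-118.73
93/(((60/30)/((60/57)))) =930/19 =48.95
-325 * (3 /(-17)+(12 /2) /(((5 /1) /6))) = -38805 /17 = -2282.65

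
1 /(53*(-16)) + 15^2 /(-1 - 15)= -5963 /424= -14.06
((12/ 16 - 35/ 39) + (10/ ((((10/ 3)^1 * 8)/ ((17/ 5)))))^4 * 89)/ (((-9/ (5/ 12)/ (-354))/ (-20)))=-1384570267589/ 17971200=-77043.84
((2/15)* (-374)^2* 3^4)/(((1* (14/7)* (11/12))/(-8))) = -32959872/5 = -6591974.40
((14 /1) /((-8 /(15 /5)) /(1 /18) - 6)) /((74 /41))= -287 /1998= -0.14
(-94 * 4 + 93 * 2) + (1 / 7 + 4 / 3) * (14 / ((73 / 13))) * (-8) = -48058 / 219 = -219.44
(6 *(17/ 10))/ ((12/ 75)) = 255/ 4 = 63.75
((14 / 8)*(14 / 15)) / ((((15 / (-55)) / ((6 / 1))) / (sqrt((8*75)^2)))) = -21560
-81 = -81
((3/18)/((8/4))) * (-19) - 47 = -583/12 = -48.58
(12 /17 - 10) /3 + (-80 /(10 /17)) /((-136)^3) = -171901 /55488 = -3.10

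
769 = 769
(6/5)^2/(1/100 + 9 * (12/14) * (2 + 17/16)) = 288/4727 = 0.06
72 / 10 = 7.20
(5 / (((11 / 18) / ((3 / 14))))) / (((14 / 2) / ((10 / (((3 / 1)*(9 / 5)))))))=250 / 539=0.46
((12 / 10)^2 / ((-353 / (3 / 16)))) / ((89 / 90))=-243 / 314170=-0.00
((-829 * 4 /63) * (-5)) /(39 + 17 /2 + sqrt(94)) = 3150200 /544887- 66320 * sqrt(94) /544887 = 4.60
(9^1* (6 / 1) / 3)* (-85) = -1530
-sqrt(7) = -2.65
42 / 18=7 / 3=2.33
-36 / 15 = -12 / 5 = -2.40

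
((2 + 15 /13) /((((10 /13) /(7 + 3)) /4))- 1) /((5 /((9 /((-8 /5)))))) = -1467 /8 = -183.38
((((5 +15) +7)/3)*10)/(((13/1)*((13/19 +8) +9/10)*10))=570/7891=0.07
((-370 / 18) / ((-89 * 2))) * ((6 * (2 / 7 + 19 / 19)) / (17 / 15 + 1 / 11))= 91575 / 125846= 0.73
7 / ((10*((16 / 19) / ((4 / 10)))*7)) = 19 / 400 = 0.05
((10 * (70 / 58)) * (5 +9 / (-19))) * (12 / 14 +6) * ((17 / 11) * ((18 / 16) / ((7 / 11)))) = 3947400 / 3857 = 1023.44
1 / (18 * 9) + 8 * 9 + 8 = 12961 / 162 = 80.01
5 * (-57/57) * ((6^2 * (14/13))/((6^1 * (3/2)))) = -280/13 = -21.54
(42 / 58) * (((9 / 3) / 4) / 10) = 63 / 1160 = 0.05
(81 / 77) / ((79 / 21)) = 243 / 869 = 0.28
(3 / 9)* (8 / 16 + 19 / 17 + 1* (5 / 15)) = 199 / 306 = 0.65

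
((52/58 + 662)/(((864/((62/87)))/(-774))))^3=-45084185946923031/594823321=-75794247.39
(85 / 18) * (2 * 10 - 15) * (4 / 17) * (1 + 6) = 350 / 9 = 38.89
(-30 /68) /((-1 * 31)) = 15 /1054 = 0.01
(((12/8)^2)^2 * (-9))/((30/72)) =-109.35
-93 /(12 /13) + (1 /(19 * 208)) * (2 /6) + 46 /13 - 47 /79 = -91607813 /936624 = -97.81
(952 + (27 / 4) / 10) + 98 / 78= 1488133 / 1560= 953.93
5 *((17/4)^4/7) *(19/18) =7934495/32256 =245.99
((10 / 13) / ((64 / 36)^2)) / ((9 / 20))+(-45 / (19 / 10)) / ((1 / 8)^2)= -11976525 / 7904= -1515.25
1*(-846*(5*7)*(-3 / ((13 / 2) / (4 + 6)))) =1776600 / 13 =136661.54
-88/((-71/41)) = 3608/71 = 50.82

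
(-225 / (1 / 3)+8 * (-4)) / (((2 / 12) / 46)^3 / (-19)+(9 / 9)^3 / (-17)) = 4801193199936 / 399466961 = 12019.00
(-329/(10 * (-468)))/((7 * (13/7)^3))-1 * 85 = -873950479/10281960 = -85.00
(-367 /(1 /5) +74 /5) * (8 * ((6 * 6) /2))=-1310544 /5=-262108.80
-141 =-141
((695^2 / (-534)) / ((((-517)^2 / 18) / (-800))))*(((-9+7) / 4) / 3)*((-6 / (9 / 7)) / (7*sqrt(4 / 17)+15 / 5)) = -45983980000 / 1022915003+37869160000*sqrt(17) / 3068745009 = 5.93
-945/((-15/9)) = 567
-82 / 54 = -41 / 27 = -1.52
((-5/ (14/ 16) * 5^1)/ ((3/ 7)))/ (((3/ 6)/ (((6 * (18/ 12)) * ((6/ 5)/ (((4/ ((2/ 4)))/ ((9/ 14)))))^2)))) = -2187/ 196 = -11.16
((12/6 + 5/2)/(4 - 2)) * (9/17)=81/68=1.19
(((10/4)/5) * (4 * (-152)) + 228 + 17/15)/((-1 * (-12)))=-1123/180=-6.24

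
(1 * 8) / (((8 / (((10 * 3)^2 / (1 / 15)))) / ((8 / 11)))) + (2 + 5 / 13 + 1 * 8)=1405485 / 143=9828.57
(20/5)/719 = 0.01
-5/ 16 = -0.31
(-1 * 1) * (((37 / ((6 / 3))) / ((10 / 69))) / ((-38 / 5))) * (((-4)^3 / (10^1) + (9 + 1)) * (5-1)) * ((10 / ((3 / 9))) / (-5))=-137862 / 95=-1451.18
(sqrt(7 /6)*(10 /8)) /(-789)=-5*sqrt(42) /18936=-0.00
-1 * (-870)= 870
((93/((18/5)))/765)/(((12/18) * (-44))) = -31/26928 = -0.00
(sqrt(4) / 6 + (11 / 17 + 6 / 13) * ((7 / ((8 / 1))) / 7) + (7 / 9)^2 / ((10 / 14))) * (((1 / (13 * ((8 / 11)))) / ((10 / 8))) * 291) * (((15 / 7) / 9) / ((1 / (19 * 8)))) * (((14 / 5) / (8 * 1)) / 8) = 19144381817 / 372340800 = 51.42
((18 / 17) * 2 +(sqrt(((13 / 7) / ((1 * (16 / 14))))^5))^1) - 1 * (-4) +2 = 11.48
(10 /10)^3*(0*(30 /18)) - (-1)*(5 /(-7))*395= -1975 /7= -282.14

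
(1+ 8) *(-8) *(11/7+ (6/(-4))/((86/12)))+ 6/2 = -28617/301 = -95.07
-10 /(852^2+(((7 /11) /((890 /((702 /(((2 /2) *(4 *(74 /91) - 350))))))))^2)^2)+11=692675397153220336101477949746745211 /62970569511922234405118870185713201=11.00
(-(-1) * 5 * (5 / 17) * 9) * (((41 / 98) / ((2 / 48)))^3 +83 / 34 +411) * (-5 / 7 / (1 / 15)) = -96238776121875 / 476007854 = -202178.97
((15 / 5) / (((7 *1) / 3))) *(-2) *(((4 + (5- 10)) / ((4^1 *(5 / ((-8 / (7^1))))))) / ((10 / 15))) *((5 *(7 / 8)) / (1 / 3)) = -81 / 28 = -2.89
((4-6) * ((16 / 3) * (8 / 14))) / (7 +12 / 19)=-2432 / 3045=-0.80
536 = 536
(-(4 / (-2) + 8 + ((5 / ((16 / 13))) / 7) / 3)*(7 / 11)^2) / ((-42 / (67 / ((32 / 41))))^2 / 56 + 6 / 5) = -549613565515 / 263900035872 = -2.08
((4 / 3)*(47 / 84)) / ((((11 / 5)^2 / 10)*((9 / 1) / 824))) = 9682000 / 68607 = 141.12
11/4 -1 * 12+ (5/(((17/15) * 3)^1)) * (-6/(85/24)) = -13573/1156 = -11.74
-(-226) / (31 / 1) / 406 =113 / 6293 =0.02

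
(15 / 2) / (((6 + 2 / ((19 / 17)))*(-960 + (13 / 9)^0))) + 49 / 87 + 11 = 285542389 / 24696168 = 11.56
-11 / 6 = -1.83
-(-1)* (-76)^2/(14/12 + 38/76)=17328/5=3465.60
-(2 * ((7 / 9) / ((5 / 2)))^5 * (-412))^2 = -196396968616984576 / 34050628916015625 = -5.77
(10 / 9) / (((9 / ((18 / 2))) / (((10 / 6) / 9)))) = 50 / 243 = 0.21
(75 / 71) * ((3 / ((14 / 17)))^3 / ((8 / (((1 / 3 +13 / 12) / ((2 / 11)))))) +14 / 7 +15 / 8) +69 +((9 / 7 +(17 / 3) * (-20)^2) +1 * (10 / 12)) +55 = 30506195201 / 12468736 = 2446.61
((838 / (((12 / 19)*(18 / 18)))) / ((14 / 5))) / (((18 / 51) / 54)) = 2030055 / 28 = 72501.96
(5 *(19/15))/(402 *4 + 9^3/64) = 1216/310923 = 0.00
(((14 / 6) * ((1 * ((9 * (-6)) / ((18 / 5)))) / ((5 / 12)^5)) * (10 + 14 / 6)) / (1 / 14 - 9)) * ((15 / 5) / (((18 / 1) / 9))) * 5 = 451132416 / 15625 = 28872.47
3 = 3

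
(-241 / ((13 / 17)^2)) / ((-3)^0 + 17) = -22.90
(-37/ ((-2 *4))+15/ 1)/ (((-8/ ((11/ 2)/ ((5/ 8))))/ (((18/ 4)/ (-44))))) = 1413/ 640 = 2.21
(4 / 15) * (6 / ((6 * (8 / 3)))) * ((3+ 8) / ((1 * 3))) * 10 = 3.67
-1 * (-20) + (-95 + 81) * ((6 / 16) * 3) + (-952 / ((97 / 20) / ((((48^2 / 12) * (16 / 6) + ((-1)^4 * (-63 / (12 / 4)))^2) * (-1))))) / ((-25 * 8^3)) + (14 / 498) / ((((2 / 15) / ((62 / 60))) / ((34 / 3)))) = -45765649 / 5796720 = -7.90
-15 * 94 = -1410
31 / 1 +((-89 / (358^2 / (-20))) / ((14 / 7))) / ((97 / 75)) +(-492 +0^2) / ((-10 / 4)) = 7080138481 / 31079770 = 227.81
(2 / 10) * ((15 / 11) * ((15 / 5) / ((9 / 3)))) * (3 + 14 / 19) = 213 / 209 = 1.02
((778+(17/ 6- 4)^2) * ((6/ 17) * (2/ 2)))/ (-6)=-28057/ 612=-45.84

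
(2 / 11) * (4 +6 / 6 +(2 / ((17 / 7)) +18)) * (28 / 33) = 7560 / 2057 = 3.68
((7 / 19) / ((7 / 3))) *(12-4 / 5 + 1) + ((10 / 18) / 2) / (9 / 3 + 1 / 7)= 75793 / 37620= 2.01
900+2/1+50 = 952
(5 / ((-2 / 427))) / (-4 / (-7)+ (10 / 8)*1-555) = 1.93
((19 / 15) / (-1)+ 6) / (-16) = -71 / 240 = -0.30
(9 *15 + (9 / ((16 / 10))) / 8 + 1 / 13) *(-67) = -7568923 / 832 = -9097.26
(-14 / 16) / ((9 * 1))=-7 / 72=-0.10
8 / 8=1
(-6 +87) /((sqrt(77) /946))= 6966 *sqrt(77) /7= 8732.34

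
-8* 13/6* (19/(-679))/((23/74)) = 73112/46851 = 1.56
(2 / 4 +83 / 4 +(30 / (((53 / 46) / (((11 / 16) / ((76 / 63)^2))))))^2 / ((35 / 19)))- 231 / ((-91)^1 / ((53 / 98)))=5266374786777847 / 50270351552512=104.76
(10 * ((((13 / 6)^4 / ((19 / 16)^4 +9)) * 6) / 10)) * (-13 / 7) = -3041632256 / 136107405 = -22.35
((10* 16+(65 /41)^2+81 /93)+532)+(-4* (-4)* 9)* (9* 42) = 2872743126 /52111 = 55127.38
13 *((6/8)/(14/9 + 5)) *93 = 32643/236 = 138.32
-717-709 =-1426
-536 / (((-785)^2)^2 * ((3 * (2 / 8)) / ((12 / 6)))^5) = -17563648 / 92275179901875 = -0.00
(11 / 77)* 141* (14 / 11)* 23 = 6486 / 11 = 589.64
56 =56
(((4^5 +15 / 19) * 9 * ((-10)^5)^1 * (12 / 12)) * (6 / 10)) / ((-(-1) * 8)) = -1314292500 / 19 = -69173289.47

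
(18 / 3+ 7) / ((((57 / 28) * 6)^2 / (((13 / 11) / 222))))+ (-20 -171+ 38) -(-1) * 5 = -5284066066 / 35703261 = -148.00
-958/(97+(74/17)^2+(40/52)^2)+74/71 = -2900864984/404126391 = -7.18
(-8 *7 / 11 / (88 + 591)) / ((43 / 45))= -0.01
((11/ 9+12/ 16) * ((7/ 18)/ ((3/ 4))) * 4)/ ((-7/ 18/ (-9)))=284/ 3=94.67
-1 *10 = -10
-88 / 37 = -2.38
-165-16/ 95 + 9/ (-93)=-486706/ 2945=-165.27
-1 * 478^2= -228484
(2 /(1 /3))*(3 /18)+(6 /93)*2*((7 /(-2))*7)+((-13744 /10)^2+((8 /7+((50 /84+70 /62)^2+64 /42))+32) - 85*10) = 80020445151061 /42380100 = 1888160.84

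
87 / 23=3.78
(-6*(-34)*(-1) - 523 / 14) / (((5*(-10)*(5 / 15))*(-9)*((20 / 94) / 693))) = -5240829 / 1000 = -5240.83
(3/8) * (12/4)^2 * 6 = 81/4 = 20.25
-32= -32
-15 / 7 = -2.14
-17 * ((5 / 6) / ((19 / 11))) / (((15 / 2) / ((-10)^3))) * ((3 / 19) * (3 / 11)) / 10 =1700 / 361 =4.71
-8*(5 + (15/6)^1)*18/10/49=-108/49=-2.20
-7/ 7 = -1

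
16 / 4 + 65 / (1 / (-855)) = -55571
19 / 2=9.50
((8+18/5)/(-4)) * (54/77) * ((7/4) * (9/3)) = -2349/220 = -10.68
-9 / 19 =-0.47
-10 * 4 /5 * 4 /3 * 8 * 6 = -512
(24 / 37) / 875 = 24 / 32375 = 0.00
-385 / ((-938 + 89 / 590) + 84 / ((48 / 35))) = 454300 / 1034387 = 0.44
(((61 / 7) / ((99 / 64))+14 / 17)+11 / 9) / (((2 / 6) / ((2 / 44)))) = 90469 / 86394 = 1.05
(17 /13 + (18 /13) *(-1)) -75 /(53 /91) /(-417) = 22208 /95771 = 0.23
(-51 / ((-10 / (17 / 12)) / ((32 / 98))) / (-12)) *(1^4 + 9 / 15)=-1156 / 3675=-0.31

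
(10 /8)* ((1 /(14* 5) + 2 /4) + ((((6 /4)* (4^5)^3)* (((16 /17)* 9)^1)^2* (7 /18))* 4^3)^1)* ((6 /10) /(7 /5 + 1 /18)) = 392756548557935187 /265013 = 1482027480002.62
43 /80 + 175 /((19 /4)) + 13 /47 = 2690159 /71440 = 37.66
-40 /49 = -0.82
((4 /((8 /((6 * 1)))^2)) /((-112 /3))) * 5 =-135 /448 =-0.30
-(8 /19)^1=-8 /19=-0.42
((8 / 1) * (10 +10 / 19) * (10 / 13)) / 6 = 8000 / 741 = 10.80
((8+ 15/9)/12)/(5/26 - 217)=-377/101466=-0.00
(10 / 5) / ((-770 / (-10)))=2 / 77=0.03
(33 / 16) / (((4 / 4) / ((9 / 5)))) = 297 / 80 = 3.71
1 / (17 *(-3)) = -1 / 51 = -0.02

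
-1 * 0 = 0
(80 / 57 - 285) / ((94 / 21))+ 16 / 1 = -84579 / 1786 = -47.36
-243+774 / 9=-157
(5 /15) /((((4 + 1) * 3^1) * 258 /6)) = 1 /1935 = 0.00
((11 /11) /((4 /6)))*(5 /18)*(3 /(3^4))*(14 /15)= 7 /486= 0.01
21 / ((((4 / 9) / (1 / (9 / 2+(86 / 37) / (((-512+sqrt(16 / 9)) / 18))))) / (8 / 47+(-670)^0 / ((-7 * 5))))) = 9905529 / 6539110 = 1.51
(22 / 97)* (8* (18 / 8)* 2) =792 / 97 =8.16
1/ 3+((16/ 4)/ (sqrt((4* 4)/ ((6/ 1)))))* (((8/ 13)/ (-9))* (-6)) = 1/ 3+16* sqrt(6)/ 39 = 1.34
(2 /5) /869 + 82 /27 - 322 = -37419086 /117315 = -318.96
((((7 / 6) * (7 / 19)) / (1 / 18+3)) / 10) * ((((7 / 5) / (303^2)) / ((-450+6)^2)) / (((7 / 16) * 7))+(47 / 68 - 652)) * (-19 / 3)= 12274199374494169 / 211530414843000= 58.03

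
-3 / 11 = -0.27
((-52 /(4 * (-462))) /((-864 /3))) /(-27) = 0.00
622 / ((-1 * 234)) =-311 / 117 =-2.66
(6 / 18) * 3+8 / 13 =21 / 13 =1.62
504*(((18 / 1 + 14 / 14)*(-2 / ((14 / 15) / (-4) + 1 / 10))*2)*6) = 1723680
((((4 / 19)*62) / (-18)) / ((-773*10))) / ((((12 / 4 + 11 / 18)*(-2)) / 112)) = -0.00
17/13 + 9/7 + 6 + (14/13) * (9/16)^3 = 1637257/186368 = 8.79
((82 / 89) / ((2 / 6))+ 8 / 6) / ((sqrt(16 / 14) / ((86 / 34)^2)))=1011403 * sqrt(14) / 154326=24.52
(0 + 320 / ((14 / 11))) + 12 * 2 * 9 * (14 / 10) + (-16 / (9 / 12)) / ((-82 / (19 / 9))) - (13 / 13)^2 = 21440623 / 38745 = 553.38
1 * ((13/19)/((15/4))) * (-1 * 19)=-52/15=-3.47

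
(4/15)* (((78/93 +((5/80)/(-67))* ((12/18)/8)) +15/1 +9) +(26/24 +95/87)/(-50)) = 7168727213/1084194000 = 6.61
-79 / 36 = -2.19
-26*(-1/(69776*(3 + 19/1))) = 13/767536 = 0.00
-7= -7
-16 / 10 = -8 / 5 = -1.60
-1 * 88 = -88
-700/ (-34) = 350/ 17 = 20.59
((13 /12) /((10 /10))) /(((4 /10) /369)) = 7995 /8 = 999.38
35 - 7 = 28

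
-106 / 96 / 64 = -53 / 3072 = -0.02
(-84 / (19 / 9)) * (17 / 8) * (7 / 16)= -22491 / 608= -36.99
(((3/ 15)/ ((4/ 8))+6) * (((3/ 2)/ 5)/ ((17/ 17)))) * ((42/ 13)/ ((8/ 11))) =2772/ 325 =8.53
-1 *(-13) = 13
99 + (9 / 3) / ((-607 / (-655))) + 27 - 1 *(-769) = 545230 / 607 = 898.24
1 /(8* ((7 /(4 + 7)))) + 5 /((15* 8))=0.24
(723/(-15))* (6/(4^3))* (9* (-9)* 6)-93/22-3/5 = 1928331/880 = 2191.29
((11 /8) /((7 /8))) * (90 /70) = 99 /49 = 2.02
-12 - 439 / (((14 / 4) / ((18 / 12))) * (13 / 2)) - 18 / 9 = -3908 / 91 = -42.95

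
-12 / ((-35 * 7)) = 12 / 245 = 0.05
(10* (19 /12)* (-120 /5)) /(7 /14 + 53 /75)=-314.92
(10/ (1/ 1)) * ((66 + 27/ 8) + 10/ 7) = 19825/ 28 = 708.04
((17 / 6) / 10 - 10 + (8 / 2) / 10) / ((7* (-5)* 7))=559 / 14700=0.04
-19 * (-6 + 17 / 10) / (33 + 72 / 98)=2.42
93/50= 1.86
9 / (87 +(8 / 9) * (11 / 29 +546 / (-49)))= 16443 / 141469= 0.12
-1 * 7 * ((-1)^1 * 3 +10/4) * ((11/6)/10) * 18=231/20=11.55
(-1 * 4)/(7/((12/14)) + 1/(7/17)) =-168/445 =-0.38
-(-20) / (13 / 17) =26.15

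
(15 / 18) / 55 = 1 / 66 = 0.02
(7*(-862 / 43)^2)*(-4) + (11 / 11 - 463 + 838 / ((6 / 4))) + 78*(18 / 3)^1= -59283490 / 5547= -10687.49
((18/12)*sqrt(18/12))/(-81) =-sqrt(6)/108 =-0.02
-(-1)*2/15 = 2/15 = 0.13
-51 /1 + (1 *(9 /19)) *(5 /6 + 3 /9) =-1917 /38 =-50.45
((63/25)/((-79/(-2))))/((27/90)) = 84/395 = 0.21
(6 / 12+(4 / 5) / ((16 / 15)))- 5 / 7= 15 / 28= 0.54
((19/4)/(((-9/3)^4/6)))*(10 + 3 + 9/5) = 703/135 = 5.21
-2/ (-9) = 2/ 9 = 0.22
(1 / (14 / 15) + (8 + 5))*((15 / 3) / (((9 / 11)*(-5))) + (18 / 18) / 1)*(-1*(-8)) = -1576 / 63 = -25.02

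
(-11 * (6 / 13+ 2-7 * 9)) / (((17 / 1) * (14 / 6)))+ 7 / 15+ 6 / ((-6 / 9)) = 191549 / 23205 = 8.25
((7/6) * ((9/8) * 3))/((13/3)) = 189/208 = 0.91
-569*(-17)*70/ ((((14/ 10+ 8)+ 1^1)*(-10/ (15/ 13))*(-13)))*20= 25391625/ 2197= 11557.41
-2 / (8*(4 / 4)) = -1 / 4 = -0.25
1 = 1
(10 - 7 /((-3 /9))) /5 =31 /5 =6.20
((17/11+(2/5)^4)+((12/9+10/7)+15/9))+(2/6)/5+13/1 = 2752696/144375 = 19.07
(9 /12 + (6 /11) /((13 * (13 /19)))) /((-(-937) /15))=0.01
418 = 418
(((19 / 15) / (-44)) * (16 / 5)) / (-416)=19 / 85800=0.00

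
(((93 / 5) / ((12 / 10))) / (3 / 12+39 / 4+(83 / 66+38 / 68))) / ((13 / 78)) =52173 / 6629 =7.87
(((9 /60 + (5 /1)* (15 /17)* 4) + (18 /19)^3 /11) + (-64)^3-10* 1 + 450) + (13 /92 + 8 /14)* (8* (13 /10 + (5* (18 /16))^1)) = -540310550329051 /2065039130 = -261646.64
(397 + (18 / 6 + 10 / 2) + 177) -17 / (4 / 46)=773 / 2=386.50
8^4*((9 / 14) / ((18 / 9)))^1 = 9216 / 7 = 1316.57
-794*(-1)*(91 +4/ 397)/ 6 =36131/ 3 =12043.67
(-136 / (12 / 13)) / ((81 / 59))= -26078 / 243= -107.32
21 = 21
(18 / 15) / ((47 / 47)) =6 / 5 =1.20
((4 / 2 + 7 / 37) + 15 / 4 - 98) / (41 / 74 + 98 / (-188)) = -640375 / 228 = -2808.66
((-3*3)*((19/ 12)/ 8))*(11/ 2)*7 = -4389/ 64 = -68.58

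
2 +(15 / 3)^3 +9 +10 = 146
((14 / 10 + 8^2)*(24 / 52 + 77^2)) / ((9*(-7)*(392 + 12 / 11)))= -92422517 / 5902260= -15.66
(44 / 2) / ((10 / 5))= 11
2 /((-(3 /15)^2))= -50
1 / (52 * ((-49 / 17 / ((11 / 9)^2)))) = -2057 / 206388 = -0.01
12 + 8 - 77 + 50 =-7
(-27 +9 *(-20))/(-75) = 69/25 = 2.76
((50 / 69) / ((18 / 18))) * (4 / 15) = 40 / 207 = 0.19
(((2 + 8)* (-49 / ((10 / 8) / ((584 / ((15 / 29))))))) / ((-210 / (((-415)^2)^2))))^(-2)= 81 / 316550139364215257275008640000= 0.00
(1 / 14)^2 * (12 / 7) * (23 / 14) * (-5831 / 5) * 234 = -137241 / 35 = -3921.17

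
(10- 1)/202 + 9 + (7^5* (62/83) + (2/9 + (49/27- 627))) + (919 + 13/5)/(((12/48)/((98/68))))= 663801200303/38477970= 17251.46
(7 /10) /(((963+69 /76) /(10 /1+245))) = 4522 /24419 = 0.19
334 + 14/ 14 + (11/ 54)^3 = 52751771/ 157464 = 335.01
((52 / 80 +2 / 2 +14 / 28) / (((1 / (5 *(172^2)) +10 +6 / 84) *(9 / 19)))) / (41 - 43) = -21148862 / 93855303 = -0.23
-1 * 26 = -26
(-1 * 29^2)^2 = 707281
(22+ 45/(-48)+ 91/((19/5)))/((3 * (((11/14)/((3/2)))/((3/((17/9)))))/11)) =2586087/5168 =500.40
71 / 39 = 1.82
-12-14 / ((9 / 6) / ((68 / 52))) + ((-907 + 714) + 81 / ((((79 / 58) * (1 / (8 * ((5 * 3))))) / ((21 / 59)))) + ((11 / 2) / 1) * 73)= 2724.30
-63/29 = -2.17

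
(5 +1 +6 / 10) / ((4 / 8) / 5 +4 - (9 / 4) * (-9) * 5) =132 / 2107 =0.06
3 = 3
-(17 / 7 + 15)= -122 / 7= -17.43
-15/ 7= -2.14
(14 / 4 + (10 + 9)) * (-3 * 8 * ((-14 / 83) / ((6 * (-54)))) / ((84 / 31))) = -155 / 1494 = -0.10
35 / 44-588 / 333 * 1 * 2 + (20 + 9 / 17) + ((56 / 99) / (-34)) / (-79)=350134909 / 19677636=17.79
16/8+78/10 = 49/5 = 9.80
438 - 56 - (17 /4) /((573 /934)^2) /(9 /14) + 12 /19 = 20496368012 /56144259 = 365.07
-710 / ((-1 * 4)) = 355 / 2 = 177.50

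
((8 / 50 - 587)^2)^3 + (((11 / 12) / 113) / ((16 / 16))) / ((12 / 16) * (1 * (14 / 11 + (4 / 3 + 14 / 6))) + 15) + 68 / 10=2782004550167146909652126161312 / 68114501953125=40843057945012432.90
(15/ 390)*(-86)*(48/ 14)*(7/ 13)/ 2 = -516/ 169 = -3.05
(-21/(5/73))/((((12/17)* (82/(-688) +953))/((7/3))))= -5229574/4916865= -1.06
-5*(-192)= 960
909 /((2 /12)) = 5454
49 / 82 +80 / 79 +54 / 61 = 986103 / 395158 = 2.50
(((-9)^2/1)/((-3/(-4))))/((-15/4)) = -144/5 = -28.80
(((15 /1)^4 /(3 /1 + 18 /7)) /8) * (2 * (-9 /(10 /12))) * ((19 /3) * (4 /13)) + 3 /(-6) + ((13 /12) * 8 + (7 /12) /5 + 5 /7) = -3392856349 /70980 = -47800.17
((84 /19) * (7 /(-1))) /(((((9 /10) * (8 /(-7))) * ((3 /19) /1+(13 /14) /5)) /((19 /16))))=1140475 /10968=103.98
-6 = -6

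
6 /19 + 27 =519 /19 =27.32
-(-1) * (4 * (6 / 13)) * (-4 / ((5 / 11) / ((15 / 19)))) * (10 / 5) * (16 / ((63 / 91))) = -11264 / 19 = -592.84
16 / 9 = 1.78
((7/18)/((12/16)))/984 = 7/13284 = 0.00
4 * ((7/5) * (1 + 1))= 56/5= 11.20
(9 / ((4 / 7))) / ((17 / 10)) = 315 / 34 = 9.26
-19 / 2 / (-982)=19 / 1964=0.01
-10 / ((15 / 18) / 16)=-192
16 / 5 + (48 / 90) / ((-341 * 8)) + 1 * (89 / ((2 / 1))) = 487969 / 10230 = 47.70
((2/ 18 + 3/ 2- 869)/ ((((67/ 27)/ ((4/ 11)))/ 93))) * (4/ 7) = -34848216/ 5159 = -6754.84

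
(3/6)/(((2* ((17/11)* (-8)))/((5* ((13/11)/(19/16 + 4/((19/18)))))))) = -1235/51442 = -0.02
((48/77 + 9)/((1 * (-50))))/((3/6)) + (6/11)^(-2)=206249/69300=2.98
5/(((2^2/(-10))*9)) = -25/18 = -1.39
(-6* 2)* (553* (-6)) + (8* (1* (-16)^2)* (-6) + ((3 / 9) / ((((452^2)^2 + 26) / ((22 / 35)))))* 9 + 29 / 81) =542920024852324156 / 19722208798845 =27528.36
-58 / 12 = -29 / 6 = -4.83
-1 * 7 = -7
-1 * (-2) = 2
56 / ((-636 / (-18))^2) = 126 / 2809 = 0.04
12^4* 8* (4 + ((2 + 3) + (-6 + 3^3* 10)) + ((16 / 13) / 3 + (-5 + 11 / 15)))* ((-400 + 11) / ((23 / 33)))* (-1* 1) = 37254257289216 / 1495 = 24919235644.96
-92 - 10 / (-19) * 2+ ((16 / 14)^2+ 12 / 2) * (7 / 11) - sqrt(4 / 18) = -126254 / 1463 - sqrt(2) / 3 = -86.77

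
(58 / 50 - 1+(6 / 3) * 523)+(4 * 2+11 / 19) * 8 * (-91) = -2469674 / 475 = -5199.31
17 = 17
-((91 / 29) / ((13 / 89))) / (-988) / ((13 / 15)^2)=140175 / 4842188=0.03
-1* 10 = -10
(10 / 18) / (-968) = -5 / 8712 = -0.00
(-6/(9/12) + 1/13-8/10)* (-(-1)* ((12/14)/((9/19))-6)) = 2376/65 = 36.55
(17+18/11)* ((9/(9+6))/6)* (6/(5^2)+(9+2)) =11521/550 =20.95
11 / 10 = 1.10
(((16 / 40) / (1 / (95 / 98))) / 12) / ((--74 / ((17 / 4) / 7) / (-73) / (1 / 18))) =-0.00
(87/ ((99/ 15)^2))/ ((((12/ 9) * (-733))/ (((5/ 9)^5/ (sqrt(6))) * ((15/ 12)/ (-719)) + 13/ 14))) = -9425/ 4966808 + 11328125 * sqrt(6)/ 361494767623968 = -0.00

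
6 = 6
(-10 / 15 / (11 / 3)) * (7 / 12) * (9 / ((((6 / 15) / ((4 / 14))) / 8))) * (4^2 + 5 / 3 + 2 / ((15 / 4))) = -1092 / 11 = -99.27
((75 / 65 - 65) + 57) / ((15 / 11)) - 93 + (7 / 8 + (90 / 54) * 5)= -138547 / 1560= -88.81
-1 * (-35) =35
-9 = -9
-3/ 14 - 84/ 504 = -0.38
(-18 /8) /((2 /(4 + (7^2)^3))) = -1058877 /8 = -132359.62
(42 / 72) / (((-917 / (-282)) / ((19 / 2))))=893 / 524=1.70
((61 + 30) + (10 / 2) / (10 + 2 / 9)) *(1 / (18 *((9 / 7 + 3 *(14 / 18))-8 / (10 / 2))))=294595 / 117024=2.52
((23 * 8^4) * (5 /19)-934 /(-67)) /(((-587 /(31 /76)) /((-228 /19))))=2936700618 /14197769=206.84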